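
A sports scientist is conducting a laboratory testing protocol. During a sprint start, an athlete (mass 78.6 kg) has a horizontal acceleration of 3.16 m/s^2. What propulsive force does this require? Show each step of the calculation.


Propulsive force = mass * acceleration
= 78.6 kg * 3.16 m/s^2
= 248.38 N

248.38 N


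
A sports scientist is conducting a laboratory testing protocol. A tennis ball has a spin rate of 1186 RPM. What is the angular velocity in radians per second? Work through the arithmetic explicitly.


Convert RPM to rad/s: multiply by 2*pi and divide by 60
omega = 1186 * 2 * pi / 60
= 124.198 rad/s

124.198 rad/s


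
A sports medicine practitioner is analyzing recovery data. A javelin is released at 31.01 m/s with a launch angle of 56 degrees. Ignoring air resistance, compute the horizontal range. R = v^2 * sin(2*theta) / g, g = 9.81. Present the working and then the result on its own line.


Launch speed squared = 961.6201
sin(2 * 56 deg) = 0.927184
Range = 961.6201 * 0.927184 / 9.81
= 90.887 m

90.887 m


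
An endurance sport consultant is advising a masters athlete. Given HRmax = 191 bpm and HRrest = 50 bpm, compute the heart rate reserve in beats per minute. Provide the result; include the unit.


Heart rate reserve = maximum HR minus resting HR
HRR = 191 - 50 = 141 bpm

141 bpm


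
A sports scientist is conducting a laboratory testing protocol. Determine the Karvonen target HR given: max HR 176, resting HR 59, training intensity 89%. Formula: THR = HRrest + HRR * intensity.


HRR = HRmax - HRrest = 176 - 59 = 117
THR = 59 + 117 * 0.89
= 163.13 bpm

163.13 bpm


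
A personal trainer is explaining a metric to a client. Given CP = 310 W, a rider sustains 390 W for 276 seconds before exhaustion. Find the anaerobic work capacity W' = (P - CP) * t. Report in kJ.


Excess power = 390 - 310 = 80 W
Work above CP = 80 * 276 = 22080 J
W' = 22.08 kJ

22.08 kJ


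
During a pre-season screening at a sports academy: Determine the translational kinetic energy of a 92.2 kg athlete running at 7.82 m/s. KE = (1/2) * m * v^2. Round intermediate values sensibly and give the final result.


KE = 0.5 * m * v^2
= 0.5 * 92.2 * 7.82^2
= 0.5 * 92.2 * 61.1524
= 2819.13 J

2819.13 J


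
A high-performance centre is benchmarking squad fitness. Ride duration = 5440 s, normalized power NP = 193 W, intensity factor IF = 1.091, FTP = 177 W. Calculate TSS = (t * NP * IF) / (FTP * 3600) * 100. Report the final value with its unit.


Numerator = 5440 * 193 * 1.091 = 1145462.72
Denominator = 177 * 3600 = 637200
TSS = 1145462.72 / 637200 * 100
= 179.77

179.77 TSS


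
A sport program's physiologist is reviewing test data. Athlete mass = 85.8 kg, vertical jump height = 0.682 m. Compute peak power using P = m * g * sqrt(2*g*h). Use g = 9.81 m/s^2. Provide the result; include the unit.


sqrt(2 * 9.81 * 0.682) = sqrt(13.38084) = 3.657983 m/s
P = 85.8 * 9.81 * 3.657983
= 3078.92 W

3078.92 W


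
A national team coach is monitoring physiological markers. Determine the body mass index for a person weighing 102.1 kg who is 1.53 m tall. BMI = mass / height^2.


BMI = mass / height^2
= 102.1 / 1.53^2
= 102.1 / 2.3409
= 43.62 kg/m^2

43.62 kg/m^2


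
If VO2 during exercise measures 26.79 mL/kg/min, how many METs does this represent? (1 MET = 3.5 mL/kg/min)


METs = VO2 / 3.5 = 26.79 / 3.5 = 7.65

7.65 METs


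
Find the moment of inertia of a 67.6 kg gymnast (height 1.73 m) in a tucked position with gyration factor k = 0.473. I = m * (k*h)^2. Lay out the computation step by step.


Radius of gyration = 0.473 * 1.73 = 0.81829 m
I = 67.6 * 0.81829^2
= 67.6 * 0.669599
= 45.265 kg*m^2

45.265 kg*m^2


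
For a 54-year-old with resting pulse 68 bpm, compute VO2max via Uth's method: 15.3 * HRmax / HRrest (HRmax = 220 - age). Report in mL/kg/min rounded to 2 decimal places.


Step 1: HRmax = 220 - 54 = 166 bpm
Step 2: Ratio = 166 / 68 = 2.4412
Step 3: VO2max = 15.3 * 2.4412 = 37.35 mL/kg/min

37.35 mL/kg/min


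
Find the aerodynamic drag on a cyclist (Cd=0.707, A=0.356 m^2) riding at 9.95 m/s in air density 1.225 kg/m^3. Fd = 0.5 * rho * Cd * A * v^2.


Fd = 0.5 * 1.225 * 0.707 * 0.356 * 9.95^2
= 0.5 * 1.225 * 0.707 * 0.356 * 99.0025
= 15.262 N

15.262 N


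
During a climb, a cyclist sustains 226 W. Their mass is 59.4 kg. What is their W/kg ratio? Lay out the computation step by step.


Power-to-weight = 226 W / 59.4 kg
= 3.805 W/kg

3.805 W/kg


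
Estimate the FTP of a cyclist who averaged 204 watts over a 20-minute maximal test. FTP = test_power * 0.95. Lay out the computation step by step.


FTP = 204 * 0.95 = 193.8 W

193.8 W


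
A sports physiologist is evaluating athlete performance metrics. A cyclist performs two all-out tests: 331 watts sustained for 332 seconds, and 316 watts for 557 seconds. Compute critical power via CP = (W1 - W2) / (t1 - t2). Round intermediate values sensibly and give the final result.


W1 = P1 * t1 = 331 * 332 = 109892 J
W2 = P2 * t2 = 316 * 557 = 176012 J
CP = (109892 - 176012) / (332 - 557)
= 293.87 W

293.87 W


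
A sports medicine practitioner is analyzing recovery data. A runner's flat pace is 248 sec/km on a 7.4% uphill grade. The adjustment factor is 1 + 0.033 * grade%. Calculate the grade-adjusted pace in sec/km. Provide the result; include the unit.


Factor = 1 + 0.033 * 7.4 = 1.2442
Adjusted pace = 248 * 1.2442
= 308.56 sec/km

308.56 s/km


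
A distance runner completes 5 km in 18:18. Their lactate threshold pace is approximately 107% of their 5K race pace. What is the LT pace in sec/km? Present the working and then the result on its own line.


Convert to seconds: 18 min 18 s = 1098 s
Pace per km = 1098 / 5 = 219.6 s/km
LT pace = 219.6 * 1.07 = 234.97 s/km

234.97 s/km


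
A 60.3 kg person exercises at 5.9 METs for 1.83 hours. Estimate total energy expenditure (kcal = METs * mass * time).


Energy = METs * mass(kg) * time(h)
= 5.9 * 60.3 * 1.83
= 651.06 kcal

651.06 kcal


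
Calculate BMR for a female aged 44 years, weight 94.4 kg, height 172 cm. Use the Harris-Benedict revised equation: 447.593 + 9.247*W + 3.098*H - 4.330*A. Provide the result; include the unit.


Substituting values:
W term = 9.247 * 94.4 = 872.9168
H term = 3.098 * 172 = 532.856
A term = 4.330 * 44 = 190.52
BMR = 1662.85 kcal/day

1662.85 kcal/day


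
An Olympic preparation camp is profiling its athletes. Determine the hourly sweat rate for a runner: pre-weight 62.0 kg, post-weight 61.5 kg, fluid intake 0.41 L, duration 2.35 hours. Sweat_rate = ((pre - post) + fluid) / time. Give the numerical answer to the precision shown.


Mass lost = 62.0 - 61.5 = 0.5 kg
Add fluid consumed: 0.5 + 0.41 = 0.91 L total sweat
Sweat rate = 0.91 / 2.35 = 0.387 L/h

0.387 L/h


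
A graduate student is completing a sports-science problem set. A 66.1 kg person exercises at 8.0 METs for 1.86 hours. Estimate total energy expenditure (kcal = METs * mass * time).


Energy = METs * mass(kg) * time(h)
= 8.0 * 66.1 * 1.86
= 983.57 kcal

983.57 kcal


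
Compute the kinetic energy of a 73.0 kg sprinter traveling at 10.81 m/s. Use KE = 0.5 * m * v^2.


Velocity squared = 116.8561
KE = 0.5 * 73.0 * 116.8561 = 4265.25 J

4265.25 J


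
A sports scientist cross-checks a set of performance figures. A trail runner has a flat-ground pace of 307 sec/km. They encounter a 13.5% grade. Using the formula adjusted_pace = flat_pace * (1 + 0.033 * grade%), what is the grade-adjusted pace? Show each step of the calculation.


Grade factor = 1 + 0.033 * 13.5 = 1.4455
Adjusted = 307 * 1.4455 = 443.77 sec/km

443.77 s/km


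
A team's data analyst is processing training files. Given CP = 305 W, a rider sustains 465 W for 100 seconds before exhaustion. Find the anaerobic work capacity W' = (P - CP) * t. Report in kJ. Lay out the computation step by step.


Excess power = 465 - 305 = 160 W
Work above CP = 160 * 100 = 16000 J
W' = 16.0 kJ

16.0 kJ


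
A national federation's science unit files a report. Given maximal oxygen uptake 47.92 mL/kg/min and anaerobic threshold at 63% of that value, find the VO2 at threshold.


Percentage as decimal = 0.63
VO2 at AT = 47.92 * 0.63 = 30.19 mL/kg/min

30.19 mL/kg/min


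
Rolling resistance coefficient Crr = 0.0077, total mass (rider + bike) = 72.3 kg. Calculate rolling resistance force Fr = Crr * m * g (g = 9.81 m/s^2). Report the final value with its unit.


Fr = Crr * m * g
= 0.0077 * 72.3 * 9.81
= 5.461 N

5.461 N


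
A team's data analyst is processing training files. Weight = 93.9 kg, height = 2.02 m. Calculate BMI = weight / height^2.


height^2 = 2.02^2 = 4.0804
BMI = 93.9 / 4.0804 = 23.01 kg/m^2

23.01 kg/m^2


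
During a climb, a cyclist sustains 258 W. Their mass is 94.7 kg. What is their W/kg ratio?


Power-to-weight = 258 W / 94.7 kg
= 2.724 W/kg

2.724 W/kg


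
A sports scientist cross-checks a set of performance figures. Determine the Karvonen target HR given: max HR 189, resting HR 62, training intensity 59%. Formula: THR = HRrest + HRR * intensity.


HRR = HRmax - HRrest = 189 - 62 = 127
THR = 62 + 127 * 0.59
= 136.93 bpm

136.93 bpm


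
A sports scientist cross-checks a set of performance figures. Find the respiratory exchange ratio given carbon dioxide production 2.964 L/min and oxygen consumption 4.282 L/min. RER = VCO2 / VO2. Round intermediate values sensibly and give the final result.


VCO2 = 2.964 L/min
VO2 = 4.282 L/min
RER = 2.964 / 4.282 = 0.6922

0.6922


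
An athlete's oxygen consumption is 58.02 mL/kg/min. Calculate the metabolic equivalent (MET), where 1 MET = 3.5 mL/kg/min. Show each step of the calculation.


MET = VO2 / 3.5
= 58.02 / 3.5
= 16.58 METs

16.58 METs


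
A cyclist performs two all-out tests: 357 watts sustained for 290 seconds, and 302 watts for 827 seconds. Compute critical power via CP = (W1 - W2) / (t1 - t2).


W1 = P1 * t1 = 357 * 290 = 103530 J
W2 = P2 * t2 = 302 * 827 = 249754 J
CP = (103530 - 249754) / (290 - 827)
= 272.3 W

272.3 W


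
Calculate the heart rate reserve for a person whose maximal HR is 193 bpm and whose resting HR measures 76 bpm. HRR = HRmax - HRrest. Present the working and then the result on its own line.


HRmax = 193 bpm
HRrest = 76 bpm
HRR = 193 - 76 = 117 bpm

117 bpm


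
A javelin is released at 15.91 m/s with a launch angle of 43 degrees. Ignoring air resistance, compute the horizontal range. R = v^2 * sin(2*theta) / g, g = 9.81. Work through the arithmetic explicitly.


Launch speed squared = 253.1281
sin(2 * 43 deg) = 0.997564
Range = 253.1281 * 0.997564 / 9.81
= 25.74 m

25.74 m


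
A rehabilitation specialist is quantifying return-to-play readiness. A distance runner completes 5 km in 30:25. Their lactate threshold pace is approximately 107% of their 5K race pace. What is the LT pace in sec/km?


Convert to seconds: 30 min 25 s = 1825 s
Pace per km = 1825 / 5 = 365.0 s/km
LT pace = 365.0 * 1.07 = 390.55 s/km

390.55 s/km


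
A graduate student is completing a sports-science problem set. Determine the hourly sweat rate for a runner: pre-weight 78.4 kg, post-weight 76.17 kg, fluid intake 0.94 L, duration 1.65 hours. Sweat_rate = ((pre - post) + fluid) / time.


Mass lost = 78.4 - 76.17 = 2.23 kg
Add fluid consumed: 2.23 + 0.94 = 3.17 L total sweat
Sweat rate = 3.17 / 1.65 = 1.921 L/h

1.921 L/h


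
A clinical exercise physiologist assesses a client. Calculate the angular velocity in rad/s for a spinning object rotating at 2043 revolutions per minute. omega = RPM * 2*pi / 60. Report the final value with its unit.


omega = RPM * 2*pi / 60
= 2043 * 6.28318531 / 60
= 213.942 rad/s

213.942 rad/s


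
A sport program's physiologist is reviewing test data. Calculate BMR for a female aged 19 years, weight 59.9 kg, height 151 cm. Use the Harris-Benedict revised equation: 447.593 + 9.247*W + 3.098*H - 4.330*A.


Substituting values:
W term = 9.247 * 59.9 = 553.8953
H term = 3.098 * 151 = 467.798
A term = 4.330 * 19 = 82.27
BMR = 1387.02 kcal/day

1387.02 kcal/day


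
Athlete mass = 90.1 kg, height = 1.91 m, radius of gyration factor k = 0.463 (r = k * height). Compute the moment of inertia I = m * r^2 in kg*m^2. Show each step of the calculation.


r = k * height = 0.463 * 1.91 = 0.88433 m
r^2 = 0.88433^2 = 0.78204
I = 90.1 * 0.78204 = 70.462 kg*m^2

70.462 kg*m^2


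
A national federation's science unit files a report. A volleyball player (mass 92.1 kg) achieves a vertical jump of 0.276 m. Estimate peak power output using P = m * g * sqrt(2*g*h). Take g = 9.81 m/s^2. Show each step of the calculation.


2 * g * h = 2 * 9.81 * 0.276 = 5.41512
sqrt(5.41512) = 2.327041 m/s
P = 92.1 * 9.81 * 2.327041 = 2102.48 W

2102.48 W


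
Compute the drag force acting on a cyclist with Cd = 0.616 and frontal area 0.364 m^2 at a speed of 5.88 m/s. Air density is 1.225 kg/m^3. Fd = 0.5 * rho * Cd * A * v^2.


Step 1: v^2 = 34.5744
Step 2: Fd = 0.5 * 1.225 * 0.616 * 0.364 * 34.5744
= 4.748 N

4.748 N


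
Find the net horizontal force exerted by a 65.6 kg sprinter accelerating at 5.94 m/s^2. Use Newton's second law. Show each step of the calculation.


Newton's second law: F = m * a
F = 65.6 * 5.94 = 389.66 N

389.66 N


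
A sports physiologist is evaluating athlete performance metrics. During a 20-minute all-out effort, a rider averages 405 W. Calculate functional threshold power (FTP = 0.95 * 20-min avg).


FTP = 0.95 * 405
= 384.75 W

384.75 W


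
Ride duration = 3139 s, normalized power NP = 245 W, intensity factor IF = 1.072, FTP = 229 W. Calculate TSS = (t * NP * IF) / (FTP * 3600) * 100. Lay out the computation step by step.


Numerator = 3139 * 245 * 1.072 = 824426.96
Denominator = 229 * 3600 = 824400
TSS = 824426.96 / 824400 * 100
= 100.0

100.0 TSS


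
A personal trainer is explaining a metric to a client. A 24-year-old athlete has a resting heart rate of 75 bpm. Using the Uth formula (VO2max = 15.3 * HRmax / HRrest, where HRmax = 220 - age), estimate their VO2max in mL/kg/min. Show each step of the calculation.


HRmax = 220 - 24 = 196 bpm
Ratio = HRmax / HRrest = 196 / 75 = 2.6133
VO2max = 15.3 * 2.6133 = 39.98 mL/kg/min

39.98 mL/kg/min


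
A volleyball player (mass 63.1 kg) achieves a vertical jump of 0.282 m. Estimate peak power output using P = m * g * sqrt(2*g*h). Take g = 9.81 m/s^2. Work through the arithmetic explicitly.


2 * g * h = 2 * 9.81 * 0.282 = 5.53284
sqrt(5.53284) = 2.352199 m/s
P = 63.1 * 9.81 * 2.352199 = 1456.04 W

1456.04 W


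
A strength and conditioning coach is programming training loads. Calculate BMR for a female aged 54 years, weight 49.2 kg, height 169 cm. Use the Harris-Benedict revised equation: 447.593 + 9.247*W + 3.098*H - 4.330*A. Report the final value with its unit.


Substituting values:
W term = 9.247 * 49.2 = 454.9524
H term = 3.098 * 169 = 523.562
A term = 4.330 * 54 = 233.82
BMR = 1192.29 kcal/day

1192.29 kcal/day


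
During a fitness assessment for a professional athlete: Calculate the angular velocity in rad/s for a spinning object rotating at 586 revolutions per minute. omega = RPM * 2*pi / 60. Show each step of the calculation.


omega = RPM * 2*pi / 60
= 586 * 6.28318531 / 60
= 61.366 rad/s

61.366 rad/s


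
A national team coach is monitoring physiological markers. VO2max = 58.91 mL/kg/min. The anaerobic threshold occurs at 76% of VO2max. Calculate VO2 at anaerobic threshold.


AT fraction = 76 / 100 = 0.76
AT VO2 = 58.91 * 0.76
= 44.77 mL/kg/min

44.77 mL/kg/min


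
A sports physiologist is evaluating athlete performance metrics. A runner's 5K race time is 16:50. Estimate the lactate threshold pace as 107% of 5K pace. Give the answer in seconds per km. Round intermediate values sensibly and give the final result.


Total race time = 16*60 + 50 = 1010 seconds
5K pace = 1010 / 5 = 202.0 sec/km
LT pace = 202.0 * 1.07 = 216.14 sec/km

216.14 s/km


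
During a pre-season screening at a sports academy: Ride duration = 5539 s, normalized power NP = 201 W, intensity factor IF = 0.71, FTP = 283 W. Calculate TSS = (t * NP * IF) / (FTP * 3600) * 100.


Numerator = 5539 * 201 * 0.71 = 790470.69
Denominator = 283 * 3600 = 1018800
TSS = 790470.69 / 1018800 * 100
= 77.59

77.59 TSS


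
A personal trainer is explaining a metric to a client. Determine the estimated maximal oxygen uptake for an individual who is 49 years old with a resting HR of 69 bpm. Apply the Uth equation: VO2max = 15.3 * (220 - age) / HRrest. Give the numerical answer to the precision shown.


HRmax = 220 - 49 = 171
VO2max = 15.3 * (171 / 69)
= 15.3 * 2.4783
= 37.92 mL/kg/min

37.92 mL/kg/min


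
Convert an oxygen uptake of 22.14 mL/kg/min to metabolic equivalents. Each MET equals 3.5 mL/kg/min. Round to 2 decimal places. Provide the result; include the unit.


One MET = 3.5 mL/kg/min
Number of METs = 22.14 / 3.5
= 6.33 METs

6.33 METs


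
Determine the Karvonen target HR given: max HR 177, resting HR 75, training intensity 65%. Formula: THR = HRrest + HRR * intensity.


HRR = HRmax - HRrest = 177 - 75 = 102
THR = 75 + 102 * 0.65
= 141.3 bpm

141.3 bpm


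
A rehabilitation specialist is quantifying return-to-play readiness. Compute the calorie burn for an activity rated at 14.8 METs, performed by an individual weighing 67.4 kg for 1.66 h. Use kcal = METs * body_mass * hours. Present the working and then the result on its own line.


Product of METs and mass = 14.8 * 67.4 = 997.52
Total kcal = 997.52 * 1.66 = 1655.88 kcal

1655.88 kcal


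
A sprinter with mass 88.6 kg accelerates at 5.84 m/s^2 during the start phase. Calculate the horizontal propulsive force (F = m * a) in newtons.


F = m * a
= 88.6 * 5.84
= 517.42 N

517.42 N


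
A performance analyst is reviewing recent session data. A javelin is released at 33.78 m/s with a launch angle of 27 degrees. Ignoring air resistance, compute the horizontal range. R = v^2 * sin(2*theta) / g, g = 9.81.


Launch speed squared = 1141.0884
sin(2 * 27 deg) = 0.809017
Range = 1141.0884 * 0.809017 / 9.81
= 94.104 m

94.104 m


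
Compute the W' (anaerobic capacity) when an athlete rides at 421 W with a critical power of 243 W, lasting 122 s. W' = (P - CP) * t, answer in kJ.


Above-CP power = 178 W
Duration = 122 s
W' = 178 * 122 = 21716 J
Convert: 21716 / 1000 = 21.716 kJ

21.716 kJ


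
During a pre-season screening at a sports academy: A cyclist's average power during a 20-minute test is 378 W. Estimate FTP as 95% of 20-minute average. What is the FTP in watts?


FTP = 20-min power * 0.95
= 378 * 0.95
= 359.1 W

359.1 W


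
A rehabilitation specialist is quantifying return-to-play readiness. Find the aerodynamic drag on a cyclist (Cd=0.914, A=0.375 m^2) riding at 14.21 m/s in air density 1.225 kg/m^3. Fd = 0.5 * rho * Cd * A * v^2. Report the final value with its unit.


Fd = 0.5 * 1.225 * 0.914 * 0.375 * 14.21^2
= 0.5 * 1.225 * 0.914 * 0.375 * 201.9241
= 42.391 N

42.391 N


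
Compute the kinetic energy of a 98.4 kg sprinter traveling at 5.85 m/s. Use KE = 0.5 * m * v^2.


Velocity squared = 34.2225
KE = 0.5 * 98.4 * 34.2225 = 1683.75 J

1683.75 J


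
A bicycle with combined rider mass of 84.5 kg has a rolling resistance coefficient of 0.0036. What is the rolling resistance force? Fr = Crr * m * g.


Fr = 0.0036 * 84.5 * 9.81
= 0.3042 * 9.81
= 2.984 N

2.984 N


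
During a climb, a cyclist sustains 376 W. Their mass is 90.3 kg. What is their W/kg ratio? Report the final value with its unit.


Power-to-weight = 376 W / 90.3 kg
= 4.164 W/kg

4.164 W/kg


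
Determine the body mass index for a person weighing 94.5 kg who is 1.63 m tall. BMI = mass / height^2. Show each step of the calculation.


BMI = mass / height^2
= 94.5 / 1.63^2
= 94.5 / 2.6569
= 35.57 kg/m^2

35.57 kg/m^2


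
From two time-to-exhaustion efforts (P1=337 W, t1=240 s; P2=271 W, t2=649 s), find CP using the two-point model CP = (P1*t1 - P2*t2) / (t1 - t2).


Work in trial 1 = 80880 J
Work in trial 2 = 175879 J
Delta work = -94999 J
Delta time = -409 s
CP = -94999 / -409 = 232.27 W

232.27 W


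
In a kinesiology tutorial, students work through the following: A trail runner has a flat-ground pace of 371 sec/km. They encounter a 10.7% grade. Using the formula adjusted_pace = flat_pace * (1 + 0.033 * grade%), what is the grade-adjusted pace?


Grade factor = 1 + 0.033 * 10.7 = 1.3531
Adjusted = 371 * 1.3531 = 502.0 sec/km

502.0 s/km


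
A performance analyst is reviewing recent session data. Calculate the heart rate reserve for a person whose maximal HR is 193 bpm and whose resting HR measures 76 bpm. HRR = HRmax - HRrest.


HRmax = 193 bpm
HRrest = 76 bpm
HRR = 193 - 76 = 117 bpm

117 bpm


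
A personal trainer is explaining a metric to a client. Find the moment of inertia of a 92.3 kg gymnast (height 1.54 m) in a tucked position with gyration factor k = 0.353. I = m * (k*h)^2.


Radius of gyration = 0.353 * 1.54 = 0.54362 m
I = 92.3 * 0.54362^2
= 92.3 * 0.295523
= 27.277 kg*m^2

27.277 kg*m^2


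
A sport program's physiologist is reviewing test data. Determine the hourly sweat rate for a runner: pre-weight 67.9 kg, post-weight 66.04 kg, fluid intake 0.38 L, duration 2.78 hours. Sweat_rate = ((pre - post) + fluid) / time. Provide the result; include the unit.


Mass lost = 67.9 - 66.04 = 1.86 kg
Add fluid consumed: 1.86 + 0.38 = 2.24 L total sweat
Sweat rate = 2.24 / 2.78 = 0.806 L/h

0.806 L/h


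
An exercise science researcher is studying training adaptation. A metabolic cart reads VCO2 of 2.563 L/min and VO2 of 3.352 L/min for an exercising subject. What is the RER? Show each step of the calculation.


RER = VCO2 / VO2 = 2.563 / 3.352 = 0.7646

0.7646


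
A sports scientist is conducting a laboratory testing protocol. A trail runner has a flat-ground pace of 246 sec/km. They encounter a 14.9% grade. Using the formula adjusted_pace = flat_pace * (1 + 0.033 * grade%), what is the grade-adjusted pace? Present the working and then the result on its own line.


Grade factor = 1 + 0.033 * 14.9 = 1.4917
Adjusted = 246 * 1.4917 = 366.96 sec/km

366.96 s/km


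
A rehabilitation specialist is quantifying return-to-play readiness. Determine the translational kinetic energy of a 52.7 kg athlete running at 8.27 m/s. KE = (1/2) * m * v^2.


KE = 0.5 * m * v^2
= 0.5 * 52.7 * 8.27^2
= 0.5 * 52.7 * 68.3929
= 1802.15 J

1802.15 J


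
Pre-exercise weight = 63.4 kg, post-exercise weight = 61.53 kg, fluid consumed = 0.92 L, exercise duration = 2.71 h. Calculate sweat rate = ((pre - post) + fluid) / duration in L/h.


Weight loss = 63.4 - 61.53 = 1.87 kg (approx L)
Total sweat = 1.87 + 0.92 = 2.79 L
Sweat rate = 2.79 / 2.71 = 1.03 L/h

1.03 L/h


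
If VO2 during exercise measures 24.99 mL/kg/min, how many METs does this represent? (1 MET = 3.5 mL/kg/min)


METs = VO2 / 3.5 = 24.99 / 3.5 = 7.14

7.14 METs


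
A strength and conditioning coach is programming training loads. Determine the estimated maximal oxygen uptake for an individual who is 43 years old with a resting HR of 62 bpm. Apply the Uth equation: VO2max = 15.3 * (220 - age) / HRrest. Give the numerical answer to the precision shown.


HRmax = 220 - 43 = 177
VO2max = 15.3 * (177 / 62)
= 15.3 * 2.8548
= 43.68 mL/kg/min

43.68 mL/kg/min


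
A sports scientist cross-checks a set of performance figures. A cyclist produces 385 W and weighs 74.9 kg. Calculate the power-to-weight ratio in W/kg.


P/W = power / mass
= 385 / 74.9
= 5.14 W/kg

5.14 W/kg


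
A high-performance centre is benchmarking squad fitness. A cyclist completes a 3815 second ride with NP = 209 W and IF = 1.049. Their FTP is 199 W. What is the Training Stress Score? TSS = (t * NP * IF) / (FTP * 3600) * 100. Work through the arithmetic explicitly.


t * NP * IF = 3815 * 209 * 1.049 = 836404.415
FTP * 3600 = 716400
TSS = (836404.415 / 716400) * 100 = 116.75

116.75 TSS


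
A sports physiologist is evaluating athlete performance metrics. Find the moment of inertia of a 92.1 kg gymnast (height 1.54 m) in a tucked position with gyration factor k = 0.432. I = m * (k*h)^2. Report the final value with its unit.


Radius of gyration = 0.432 * 1.54 = 0.66528 m
I = 92.1 * 0.66528^2
= 92.1 * 0.442597
= 40.763 kg*m^2

40.763 kg*m^2


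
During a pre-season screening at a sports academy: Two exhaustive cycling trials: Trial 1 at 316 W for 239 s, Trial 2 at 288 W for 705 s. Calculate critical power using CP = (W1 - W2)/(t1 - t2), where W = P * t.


W1 = 316 * 239 = 75524 J
W2 = 288 * 705 = 203040 J
CP = (75524 - 203040) / (239 - 705)
= -127516 / -466
= 273.64 W

273.64 W


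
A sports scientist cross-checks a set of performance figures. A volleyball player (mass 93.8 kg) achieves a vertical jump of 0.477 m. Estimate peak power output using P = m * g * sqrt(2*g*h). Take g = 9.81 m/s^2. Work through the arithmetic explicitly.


2 * g * h = 2 * 9.81 * 0.477 = 9.35874
sqrt(9.35874) = 3.059206 m/s
P = 93.8 * 9.81 * 3.059206 = 2815.01 W

2815.01 W


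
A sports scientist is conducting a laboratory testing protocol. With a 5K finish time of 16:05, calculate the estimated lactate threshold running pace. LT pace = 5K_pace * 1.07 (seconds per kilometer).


Race duration = 965 s for 5 km
Average pace = 965 / 5 = 193.0 s/km
LT pace = 193.0 * 1.07
= 206.51 s/km

206.51 s/km


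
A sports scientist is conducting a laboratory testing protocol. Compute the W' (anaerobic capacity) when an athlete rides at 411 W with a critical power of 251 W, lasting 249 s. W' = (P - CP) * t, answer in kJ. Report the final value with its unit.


Above-CP power = 160 W
Duration = 249 s
W' = 160 * 249 = 39840 J
Convert: 39840 / 1000 = 39.84 kJ

39.84 kJ


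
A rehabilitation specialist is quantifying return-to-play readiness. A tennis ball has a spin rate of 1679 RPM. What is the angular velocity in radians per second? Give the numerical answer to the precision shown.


Convert RPM to rad/s: multiply by 2*pi and divide by 60
omega = 1679 * 2 * pi / 60
= 175.824 rad/s

175.824 rad/s


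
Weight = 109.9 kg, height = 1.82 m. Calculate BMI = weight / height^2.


height^2 = 1.82^2 = 3.3124
BMI = 109.9 / 3.3124 = 33.18 kg/m^2

33.18 kg/m^2


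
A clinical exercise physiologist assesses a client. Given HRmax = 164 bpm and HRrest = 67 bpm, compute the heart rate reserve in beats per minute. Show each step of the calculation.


Heart rate reserve = maximum HR minus resting HR
HRR = 164 - 67 = 97 bpm

97 bpm


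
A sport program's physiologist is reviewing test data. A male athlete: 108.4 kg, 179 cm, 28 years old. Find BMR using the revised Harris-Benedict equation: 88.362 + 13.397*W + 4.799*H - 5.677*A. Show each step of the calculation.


Intercept = 88.362
Weight contribution = 13.397 * 108.4 = 1452.2348
Height contribution = 4.799 * 179 = 859.021
Age contribution = 5.677 * 28 = 158.956
BMR = 88.362 + 1452.2348 + 859.021 - 158.956
= 2240.66 kcal/day

2240.66 kcal/day


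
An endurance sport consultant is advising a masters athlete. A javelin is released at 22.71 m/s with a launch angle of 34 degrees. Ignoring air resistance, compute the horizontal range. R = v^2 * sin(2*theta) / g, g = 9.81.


Launch speed squared = 515.7441
sin(2 * 34 deg) = 0.927184
Range = 515.7441 * 0.927184 / 9.81
= 48.745 m

48.745 m


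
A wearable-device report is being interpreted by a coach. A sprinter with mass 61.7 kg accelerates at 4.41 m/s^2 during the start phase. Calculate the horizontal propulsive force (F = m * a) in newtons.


F = m * a
= 61.7 * 4.41
= 272.1 N

272.1 N


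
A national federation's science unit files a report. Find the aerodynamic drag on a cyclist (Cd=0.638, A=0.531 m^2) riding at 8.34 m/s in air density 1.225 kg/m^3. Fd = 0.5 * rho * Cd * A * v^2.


Fd = 0.5 * 1.225 * 0.638 * 0.531 * 8.34^2
= 0.5 * 1.225 * 0.638 * 0.531 * 69.5556
= 14.433 N

14.433 N


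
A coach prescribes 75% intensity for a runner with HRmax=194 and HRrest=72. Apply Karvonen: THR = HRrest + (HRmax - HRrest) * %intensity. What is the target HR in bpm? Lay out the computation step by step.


Heart rate reserve = 194 - 72 = 122
Intensity fraction = 75 / 100 = 0.75
THR = 72 + 122 * 0.75 = 163.5 bpm

163.5 bpm


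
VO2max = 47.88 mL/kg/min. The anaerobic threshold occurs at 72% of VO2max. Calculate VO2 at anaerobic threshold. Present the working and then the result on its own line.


AT fraction = 72 / 100 = 0.72
AT VO2 = 47.88 * 0.72
= 34.47 mL/kg/min

34.47 mL/kg/min


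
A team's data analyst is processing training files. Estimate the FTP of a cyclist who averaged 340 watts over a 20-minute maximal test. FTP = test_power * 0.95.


FTP = 340 * 0.95 = 323.0 W

323.0 W


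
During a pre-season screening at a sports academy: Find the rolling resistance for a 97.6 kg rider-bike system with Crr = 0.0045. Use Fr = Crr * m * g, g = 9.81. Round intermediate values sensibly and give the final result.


m * g = 97.6 * 9.81 = 957.456 N
Fr = 0.0045 * 957.456 = 4.309 N

4.309 N


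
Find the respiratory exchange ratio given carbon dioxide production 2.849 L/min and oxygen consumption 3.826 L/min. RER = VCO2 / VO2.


VCO2 = 2.849 L/min
VO2 = 3.826 L/min
RER = 2.849 / 3.826 = 0.7446

0.7446


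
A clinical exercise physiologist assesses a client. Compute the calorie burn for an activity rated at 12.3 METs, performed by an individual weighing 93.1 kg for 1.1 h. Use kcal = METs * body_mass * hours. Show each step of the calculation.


Product of METs and mass = 12.3 * 93.1 = 1145.13
Total kcal = 1145.13 * 1.1 = 1259.64 kcal

1259.64 kcal


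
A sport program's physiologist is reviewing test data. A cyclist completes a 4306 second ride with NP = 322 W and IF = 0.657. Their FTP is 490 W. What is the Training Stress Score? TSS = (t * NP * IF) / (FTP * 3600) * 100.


t * NP * IF = 4306 * 322 * 0.657 = 910951.524
FTP * 3600 = 1764000
TSS = (910951.524 / 1764000) * 100 = 51.64

51.64 TSS


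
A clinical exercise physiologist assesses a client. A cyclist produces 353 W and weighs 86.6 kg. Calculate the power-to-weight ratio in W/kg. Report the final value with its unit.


P/W = power / mass
= 353 / 86.6
= 4.076 W/kg

4.076 W/kg


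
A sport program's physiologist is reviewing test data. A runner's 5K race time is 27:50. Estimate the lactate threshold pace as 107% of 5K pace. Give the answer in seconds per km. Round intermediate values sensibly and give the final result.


Total race time = 27*60 + 50 = 1670 seconds
5K pace = 1670 / 5 = 334.0 sec/km
LT pace = 334.0 * 1.07 = 357.38 sec/km

357.38 s/km


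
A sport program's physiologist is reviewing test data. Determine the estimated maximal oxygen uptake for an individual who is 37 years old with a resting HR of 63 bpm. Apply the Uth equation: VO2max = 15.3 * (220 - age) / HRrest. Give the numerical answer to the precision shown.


HRmax = 220 - 37 = 183
VO2max = 15.3 * (183 / 63)
= 15.3 * 2.9048
= 44.44 mL/kg/min

44.44 mL/kg/min


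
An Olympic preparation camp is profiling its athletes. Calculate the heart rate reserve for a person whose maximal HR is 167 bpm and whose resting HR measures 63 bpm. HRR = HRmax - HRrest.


HRmax = 167 bpm
HRrest = 63 bpm
HRR = 167 - 63 = 104 bpm

104 bpm


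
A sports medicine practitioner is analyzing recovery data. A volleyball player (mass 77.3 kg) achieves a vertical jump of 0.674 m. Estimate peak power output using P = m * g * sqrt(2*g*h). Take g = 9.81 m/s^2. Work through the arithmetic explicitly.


2 * g * h = 2 * 9.81 * 0.674 = 13.22388
sqrt(13.22388) = 3.636465 m/s
P = 77.3 * 9.81 * 3.636465 = 2757.58 W

2757.58 W


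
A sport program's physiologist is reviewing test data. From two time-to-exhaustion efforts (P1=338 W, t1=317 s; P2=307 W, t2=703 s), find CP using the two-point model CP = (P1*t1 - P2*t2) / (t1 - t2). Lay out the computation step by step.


Work in trial 1 = 107146 J
Work in trial 2 = 215821 J
Delta work = -108675 J
Delta time = -386 s
CP = -108675 / -386 = 281.54 W

281.54 W


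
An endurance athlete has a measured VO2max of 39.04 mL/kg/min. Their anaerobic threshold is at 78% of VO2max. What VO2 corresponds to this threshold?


Anaerobic threshold VO2 = VO2max * 78%
= 39.04 * 0.78
= 30.45 mL/kg/min

30.45 mL/kg/min


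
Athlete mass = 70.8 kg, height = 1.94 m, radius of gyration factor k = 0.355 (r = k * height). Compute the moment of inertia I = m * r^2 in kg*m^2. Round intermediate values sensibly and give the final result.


r = k * height = 0.355 * 1.94 = 0.6887 m
r^2 = 0.6887^2 = 0.474308
I = 70.8 * 0.474308 = 33.581 kg*m^2

33.581 kg*m^2


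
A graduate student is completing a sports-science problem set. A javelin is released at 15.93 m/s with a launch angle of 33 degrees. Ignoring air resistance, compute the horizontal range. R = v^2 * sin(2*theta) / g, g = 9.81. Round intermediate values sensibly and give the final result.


Launch speed squared = 253.7649
sin(2 * 33 deg) = 0.913545
Range = 253.7649 * 0.913545 / 9.81
= 23.632 m

23.632 m


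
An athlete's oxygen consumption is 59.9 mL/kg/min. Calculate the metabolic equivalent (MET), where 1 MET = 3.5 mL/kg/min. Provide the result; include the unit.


MET = VO2 / 3.5
= 59.9 / 3.5
= 17.11 METs

17.11 METs


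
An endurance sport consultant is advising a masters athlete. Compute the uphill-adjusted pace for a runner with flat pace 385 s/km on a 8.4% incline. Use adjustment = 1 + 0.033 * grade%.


Adjustment factor = 1 + 0.033 * 8.4 = 1.2772
Grade-adjusted pace = 385 * 1.2772 = 491.72 s/km

491.72 s/km


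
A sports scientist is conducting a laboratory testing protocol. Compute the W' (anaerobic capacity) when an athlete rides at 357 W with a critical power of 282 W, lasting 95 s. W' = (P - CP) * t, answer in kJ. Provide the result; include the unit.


Above-CP power = 75 W
Duration = 95 s
W' = 75 * 95 = 7125 J
Convert: 7125 / 1000 = 7.125 kJ

7.125 kJ


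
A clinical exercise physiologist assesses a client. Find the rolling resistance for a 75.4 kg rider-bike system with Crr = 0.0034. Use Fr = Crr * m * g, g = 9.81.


m * g = 75.4 * 9.81 = 739.674 N
Fr = 0.0034 * 739.674 = 2.515 N

2.515 N


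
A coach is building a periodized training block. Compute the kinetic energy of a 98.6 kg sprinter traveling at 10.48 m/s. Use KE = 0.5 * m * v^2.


Velocity squared = 109.8304
KE = 0.5 * 98.6 * 109.8304 = 5414.64 J

5414.64 J


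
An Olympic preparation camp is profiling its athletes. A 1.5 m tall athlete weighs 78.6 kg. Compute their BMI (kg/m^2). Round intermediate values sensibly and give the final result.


height^2 = 2.25 m^2
BMI = 78.6 / 2.25 = 34.93 kg/m^2

34.93 kg/m^2


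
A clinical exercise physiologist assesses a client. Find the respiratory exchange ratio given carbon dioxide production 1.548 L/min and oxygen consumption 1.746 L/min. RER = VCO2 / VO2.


VCO2 = 1.548 L/min
VO2 = 1.746 L/min
RER = 1.548 / 1.746 = 0.8866

0.8866


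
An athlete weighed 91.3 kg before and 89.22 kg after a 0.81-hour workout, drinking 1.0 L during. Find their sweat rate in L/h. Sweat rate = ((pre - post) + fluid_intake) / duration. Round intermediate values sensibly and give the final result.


Body mass change = 2.08 kg
Total sweat loss = 2.08 + 1.0 = 3.08 L
Rate = 3.08 / 0.81 = 3.802 L/h

3.802 L/h


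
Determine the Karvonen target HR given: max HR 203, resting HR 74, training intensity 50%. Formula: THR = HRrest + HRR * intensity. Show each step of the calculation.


HRR = HRmax - HRrest = 203 - 74 = 129
THR = 74 + 129 * 0.5
= 138.5 bpm

138.5 bpm


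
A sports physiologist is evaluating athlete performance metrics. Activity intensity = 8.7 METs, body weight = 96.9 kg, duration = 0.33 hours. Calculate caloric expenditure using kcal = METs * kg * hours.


kcal = 8.7 * 96.9 * 0.33
= 843.03 * 0.33
= 278.2 kcal

278.2 kcal


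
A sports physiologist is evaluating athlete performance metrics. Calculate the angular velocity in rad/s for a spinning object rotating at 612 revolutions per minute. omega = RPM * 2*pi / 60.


omega = RPM * 2*pi / 60
= 612 * 6.28318531 / 60
= 64.088 rad/s

64.088 rad/s


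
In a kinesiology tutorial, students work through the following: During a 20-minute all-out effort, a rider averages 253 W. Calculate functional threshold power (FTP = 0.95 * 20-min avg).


FTP = 0.95 * 253
= 240.35 W

240.35 W


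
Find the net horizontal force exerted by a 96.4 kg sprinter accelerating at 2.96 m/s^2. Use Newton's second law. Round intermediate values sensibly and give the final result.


Newton's second law: F = m * a
F = 96.4 * 2.96 = 285.34 N

285.34 N


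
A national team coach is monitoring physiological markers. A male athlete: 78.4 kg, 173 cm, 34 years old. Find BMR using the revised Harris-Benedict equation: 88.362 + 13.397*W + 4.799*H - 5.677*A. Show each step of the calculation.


Intercept = 88.362
Weight contribution = 13.397 * 78.4 = 1050.3248
Height contribution = 4.799 * 173 = 830.227
Age contribution = 5.677 * 34 = 193.018
BMR = 88.362 + 1050.3248 + 830.227 - 193.018
= 1775.9 kcal/day

1775.9 kcal/day


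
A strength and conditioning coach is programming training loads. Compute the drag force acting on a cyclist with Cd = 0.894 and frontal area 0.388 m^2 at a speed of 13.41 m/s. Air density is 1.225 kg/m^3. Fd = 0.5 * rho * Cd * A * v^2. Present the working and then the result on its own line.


Step 1: v^2 = 179.8281
Step 2: Fd = 0.5 * 1.225 * 0.894 * 0.388 * 179.8281
= 38.206 N

38.206 N


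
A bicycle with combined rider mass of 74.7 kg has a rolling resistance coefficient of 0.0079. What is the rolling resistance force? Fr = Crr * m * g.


Fr = 0.0079 * 74.7 * 9.81
= 0.59013 * 9.81
= 5.789 N

5.789 N


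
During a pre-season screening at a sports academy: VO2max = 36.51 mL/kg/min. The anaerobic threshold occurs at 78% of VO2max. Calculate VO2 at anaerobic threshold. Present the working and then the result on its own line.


AT fraction = 78 / 100 = 0.78
AT VO2 = 36.51 * 0.78
= 28.48 mL/kg/min

28.48 mL/kg/min


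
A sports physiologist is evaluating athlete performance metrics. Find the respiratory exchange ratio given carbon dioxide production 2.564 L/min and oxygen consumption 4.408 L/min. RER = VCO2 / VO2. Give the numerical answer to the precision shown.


VCO2 = 2.564 L/min
VO2 = 4.408 L/min
RER = 2.564 / 4.408 = 0.5817

0.5817


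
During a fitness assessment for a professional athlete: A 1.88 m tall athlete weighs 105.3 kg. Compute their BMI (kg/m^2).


height^2 = 3.5344 m^2
BMI = 105.3 / 3.5344 = 29.79 kg/m^2

29.79 kg/m^2


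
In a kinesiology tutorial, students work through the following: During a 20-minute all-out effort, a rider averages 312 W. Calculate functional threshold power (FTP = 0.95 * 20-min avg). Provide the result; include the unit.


FTP = 0.95 * 312
= 296.4 W

296.4 W


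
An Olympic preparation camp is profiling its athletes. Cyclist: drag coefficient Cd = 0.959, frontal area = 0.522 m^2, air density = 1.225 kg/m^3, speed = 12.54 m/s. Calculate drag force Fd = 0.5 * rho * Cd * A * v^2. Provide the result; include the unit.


v^2 = 12.54^2 = 157.2516
Fd = 0.5 * 1.225 * 0.959 * 0.522 * 157.2516
= 48.216 N

48.216 N


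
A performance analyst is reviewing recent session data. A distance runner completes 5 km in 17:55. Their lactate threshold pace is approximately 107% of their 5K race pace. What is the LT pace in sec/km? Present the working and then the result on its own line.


Convert to seconds: 17 min 55 s = 1075 s
Pace per km = 1075 / 5 = 215.0 s/km
LT pace = 215.0 * 1.07 = 230.05 s/km

230.05 s/km


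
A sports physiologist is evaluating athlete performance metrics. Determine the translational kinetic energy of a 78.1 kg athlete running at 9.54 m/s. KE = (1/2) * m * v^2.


KE = 0.5 * m * v^2
= 0.5 * 78.1 * 9.54^2
= 0.5 * 78.1 * 91.0116
= 3554.0 J

3554.0 J


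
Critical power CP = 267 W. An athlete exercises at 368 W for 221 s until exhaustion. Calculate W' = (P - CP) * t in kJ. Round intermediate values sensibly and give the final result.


P - CP = 368 - 267 = 101 W
W' = 101 * 221 = 22321 J
= 22321 / 1000 = 22.321 kJ

22.321 kJ
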